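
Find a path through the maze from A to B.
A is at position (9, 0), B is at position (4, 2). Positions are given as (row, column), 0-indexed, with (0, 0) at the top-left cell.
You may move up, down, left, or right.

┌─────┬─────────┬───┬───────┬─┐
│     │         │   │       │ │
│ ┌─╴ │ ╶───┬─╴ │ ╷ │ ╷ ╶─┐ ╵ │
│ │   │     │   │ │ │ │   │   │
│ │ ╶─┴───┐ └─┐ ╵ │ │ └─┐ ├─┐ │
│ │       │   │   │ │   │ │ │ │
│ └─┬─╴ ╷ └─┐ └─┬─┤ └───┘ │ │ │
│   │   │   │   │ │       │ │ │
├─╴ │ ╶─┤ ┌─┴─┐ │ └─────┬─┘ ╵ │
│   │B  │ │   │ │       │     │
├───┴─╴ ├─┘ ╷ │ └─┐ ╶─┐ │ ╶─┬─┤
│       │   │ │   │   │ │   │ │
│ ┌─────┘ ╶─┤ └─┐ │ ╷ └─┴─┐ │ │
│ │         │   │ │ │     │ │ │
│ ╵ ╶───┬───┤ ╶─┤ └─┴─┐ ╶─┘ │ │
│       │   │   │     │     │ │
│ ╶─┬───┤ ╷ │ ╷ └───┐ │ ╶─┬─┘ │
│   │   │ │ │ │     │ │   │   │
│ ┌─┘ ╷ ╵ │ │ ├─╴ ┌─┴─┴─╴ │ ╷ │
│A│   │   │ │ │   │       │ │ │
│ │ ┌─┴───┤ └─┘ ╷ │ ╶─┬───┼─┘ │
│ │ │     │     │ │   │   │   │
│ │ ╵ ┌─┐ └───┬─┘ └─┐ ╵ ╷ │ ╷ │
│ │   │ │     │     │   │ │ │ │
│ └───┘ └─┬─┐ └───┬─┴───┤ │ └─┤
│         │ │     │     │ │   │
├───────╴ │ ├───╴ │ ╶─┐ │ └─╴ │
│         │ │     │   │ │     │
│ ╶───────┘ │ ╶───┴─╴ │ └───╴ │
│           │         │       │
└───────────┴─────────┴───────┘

Finding the shortest path from (9, 0) to (4, 2):
Path length: 9 steps
Directions: up → up → up → up → right → right → right → up → left

Solution:

┌─────┬─────────┬───┬───────┬─┐
│     │         │   │       │ │
│ ┌─╴ │ ╶───┬─╴ │ ╷ │ ╷ ╶─┐ ╵ │
│ │   │     │   │ │ │ │   │   │
│ │ ╶─┴───┐ └─┐ ╵ │ │ └─┐ ├─┐ │
│ │       │   │   │ │   │ │ │ │
│ └─┬─╴ ╷ └─┐ └─┬─┤ └───┘ │ │ │
│   │   │   │   │ │       │ │ │
├─╴ │ ╶─┤ ┌─┴─┐ │ └─────┬─┘ ╵ │
│   │B ↰│ │   │ │       │     │
├───┴─╴ ├─┘ ╷ │ └─┐ ╶─┐ │ ╶─┬─┤
│↱ → → ↑│   │ │   │   │ │   │ │
│ ┌─────┘ ╶─┤ └─┐ │ ╷ └─┴─┐ │ │
│↑│         │   │ │ │     │ │ │
│ ╵ ╶───┬───┤ ╶─┤ └─┴─┐ ╶─┘ │ │
│↑      │   │   │     │     │ │
│ ╶─┬───┤ ╷ │ ╷ └───┐ │ ╶─┬─┘ │
│↑  │   │ │ │ │     │ │   │   │
│ ┌─┘ ╷ ╵ │ │ ├─╴ ┌─┴─┴─╴ │ ╷ │
│A│   │   │ │ │   │       │ │ │
│ │ ┌─┴───┤ └─┘ ╷ │ ╶─┬───┼─┘ │
│ │ │     │     │ │   │   │   │
│ │ ╵ ┌─┐ └───┬─┘ └─┐ ╵ ╷ │ ╷ │
│ │   │ │     │     │   │ │ │ │
│ └───┘ └─┬─┐ └───┬─┴───┤ │ └─┤
│         │ │     │     │ │   │
├───────╴ │ ├───╴ │ ╶─┐ │ └─╴ │
│         │ │     │   │ │     │
│ ╶───────┘ │ ╶───┴─╴ │ └───╴ │
│           │         │       │
└───────────┴─────────┴───────┘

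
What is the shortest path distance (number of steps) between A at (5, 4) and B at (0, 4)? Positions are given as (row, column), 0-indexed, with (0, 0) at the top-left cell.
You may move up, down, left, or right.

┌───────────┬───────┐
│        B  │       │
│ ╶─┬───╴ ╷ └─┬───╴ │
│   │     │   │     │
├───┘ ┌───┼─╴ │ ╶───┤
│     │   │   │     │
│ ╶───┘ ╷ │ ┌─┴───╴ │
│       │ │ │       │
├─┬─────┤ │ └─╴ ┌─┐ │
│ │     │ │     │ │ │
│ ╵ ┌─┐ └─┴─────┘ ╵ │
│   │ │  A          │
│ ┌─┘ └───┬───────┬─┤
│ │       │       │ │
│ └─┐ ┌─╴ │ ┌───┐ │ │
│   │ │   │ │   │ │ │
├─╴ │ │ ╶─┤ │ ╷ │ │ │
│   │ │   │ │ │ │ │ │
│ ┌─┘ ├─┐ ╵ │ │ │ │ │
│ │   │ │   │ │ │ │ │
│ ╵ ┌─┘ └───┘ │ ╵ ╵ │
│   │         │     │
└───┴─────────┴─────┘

Finding path from (5, 4) to (0, 4):
Path: (5,4) → (5,5) → (5,6) → (5,7) → (5,8) → (5,9) → (4,9) → (3,9) → (3,8) → (3,7) → (4,7) → (4,6) → (4,5) → (3,5) → (2,5) → (2,6) → (1,6) → (1,5) → (0,5) → (0,4)
Distance: 19 steps

Solution:

┌───────────┬───────┐
│        B ↰│       │
│ ╶─┬───╴ ╷ └─┬───╴ │
│   │     │↑ ↰│     │
├───┘ ┌───┼─╴ │ ╶───┤
│     │   │↱ ↑│     │
│ ╶───┘ ╷ │ ┌─┴───╴ │
│       │ │↑│  ↓ ← ↰│
├─┬─────┤ │ └─╴ ┌─┐ │
│ │     │ │↑ ← ↲│ │↑│
│ ╵ ┌─┐ └─┴─────┘ ╵ │
│   │ │  A → → → → ↑│
│ ┌─┘ └───┬───────┬─┤
│ │       │       │ │
│ └─┐ ┌─╴ │ ┌───┐ │ │
│   │ │   │ │   │ │ │
├─╴ │ │ ╶─┤ │ ╷ │ │ │
│   │ │   │ │ │ │ │ │
│ ┌─┘ ├─┐ ╵ │ │ │ │ │
│ │   │ │   │ │ │ │ │
│ ╵ ┌─┘ └───┘ │ ╵ ╵ │
│   │         │     │
└───┴─────────┴─────┘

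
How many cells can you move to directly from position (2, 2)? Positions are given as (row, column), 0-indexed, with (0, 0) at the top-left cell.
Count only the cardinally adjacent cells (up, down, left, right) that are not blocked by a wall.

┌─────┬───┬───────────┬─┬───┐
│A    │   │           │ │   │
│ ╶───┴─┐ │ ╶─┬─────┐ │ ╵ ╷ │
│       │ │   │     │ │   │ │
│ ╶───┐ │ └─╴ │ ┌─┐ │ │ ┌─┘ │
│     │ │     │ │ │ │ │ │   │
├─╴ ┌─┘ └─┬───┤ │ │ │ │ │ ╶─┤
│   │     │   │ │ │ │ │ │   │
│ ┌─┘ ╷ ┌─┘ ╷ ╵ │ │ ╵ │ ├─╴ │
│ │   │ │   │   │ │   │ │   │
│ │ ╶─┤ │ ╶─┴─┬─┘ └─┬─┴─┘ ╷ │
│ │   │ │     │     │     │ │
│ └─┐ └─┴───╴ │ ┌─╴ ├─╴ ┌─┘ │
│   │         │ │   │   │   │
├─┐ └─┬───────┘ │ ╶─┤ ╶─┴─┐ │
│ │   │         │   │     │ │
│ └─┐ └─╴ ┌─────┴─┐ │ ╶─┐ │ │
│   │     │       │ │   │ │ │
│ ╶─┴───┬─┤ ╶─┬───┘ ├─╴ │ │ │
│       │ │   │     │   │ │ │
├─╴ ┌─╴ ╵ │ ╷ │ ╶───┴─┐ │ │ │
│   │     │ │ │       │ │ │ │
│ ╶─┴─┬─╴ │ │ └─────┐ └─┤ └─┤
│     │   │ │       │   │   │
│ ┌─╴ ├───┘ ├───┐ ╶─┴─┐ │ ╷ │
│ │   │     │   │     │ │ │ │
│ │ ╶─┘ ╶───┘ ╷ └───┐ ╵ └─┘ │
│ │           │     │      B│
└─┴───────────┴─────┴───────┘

Checking passable neighbors of (2, 2):
Neighbors: (2, 1)
Count: 1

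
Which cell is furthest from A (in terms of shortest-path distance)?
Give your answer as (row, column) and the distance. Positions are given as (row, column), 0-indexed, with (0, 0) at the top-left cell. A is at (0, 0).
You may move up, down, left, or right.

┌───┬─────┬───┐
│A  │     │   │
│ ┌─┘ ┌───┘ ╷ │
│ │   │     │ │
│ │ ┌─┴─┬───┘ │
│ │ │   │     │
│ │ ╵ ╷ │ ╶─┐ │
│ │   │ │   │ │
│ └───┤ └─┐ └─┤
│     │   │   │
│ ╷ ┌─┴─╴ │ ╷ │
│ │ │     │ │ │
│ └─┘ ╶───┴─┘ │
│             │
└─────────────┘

Computing BFS distances from A to all cells:
Furthest cell: (1, 3)
Distance: 26 steps

Path from A to the furthest cell:

┌───┬─────┬───┐
│A  │     │↓ ↰│
│ ┌─┘ ┌───┘ ╷ │
│↓│   │B ← ↲│↑│
│ │ ┌─┴─┬───┘ │
│↓│ │   │↱ → ↑│
│ │ ╵ ╷ │ ╶─┐ │
│↓│   │ │↑ ↰│ │
│ └───┤ └─┐ └─┤
│↓    │   │↑ ↰│
│ ╷ ┌─┴─╴ │ ╷ │
│↓│ │     │ │↑│
│ └─┘ ╶───┴─┘ │
│↳ → → → → → ↑│
└─────────────┘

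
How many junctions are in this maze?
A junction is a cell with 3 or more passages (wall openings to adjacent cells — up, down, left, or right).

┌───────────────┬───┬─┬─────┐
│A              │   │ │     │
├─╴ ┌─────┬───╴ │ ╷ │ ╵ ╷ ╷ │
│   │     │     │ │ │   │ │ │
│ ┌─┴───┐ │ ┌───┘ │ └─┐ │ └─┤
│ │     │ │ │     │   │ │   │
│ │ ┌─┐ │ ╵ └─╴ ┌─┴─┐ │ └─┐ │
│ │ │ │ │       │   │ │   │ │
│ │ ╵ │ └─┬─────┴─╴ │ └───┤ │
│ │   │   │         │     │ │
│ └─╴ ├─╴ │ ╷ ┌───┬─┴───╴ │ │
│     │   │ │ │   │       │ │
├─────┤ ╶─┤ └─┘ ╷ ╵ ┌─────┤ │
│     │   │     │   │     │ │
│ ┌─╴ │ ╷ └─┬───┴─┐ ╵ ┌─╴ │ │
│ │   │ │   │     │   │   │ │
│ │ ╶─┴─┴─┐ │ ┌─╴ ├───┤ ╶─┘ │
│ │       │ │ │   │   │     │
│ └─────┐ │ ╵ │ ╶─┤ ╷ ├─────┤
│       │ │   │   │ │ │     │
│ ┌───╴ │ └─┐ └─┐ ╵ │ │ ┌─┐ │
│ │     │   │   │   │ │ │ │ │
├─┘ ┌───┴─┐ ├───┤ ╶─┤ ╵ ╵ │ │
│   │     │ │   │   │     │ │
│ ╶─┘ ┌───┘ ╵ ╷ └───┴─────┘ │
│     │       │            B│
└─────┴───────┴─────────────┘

Checking each cell for number of passages:

Junctions found (3+ passages):
  (0, 1): 3 passages
  (0, 12): 3 passages
  (1, 11): 3 passages
  (2, 7): 3 passages
  (3, 5): 3 passages
  (4, 2): 3 passages
  (4, 6): 3 passages
  (6, 3): 3 passages
  (6, 9): 3 passages
  (9, 0): 3 passages
  (9, 6): 3 passages
  (10, 8): 3 passages
  (11, 11): 3 passages
  (12, 5): 3 passages
Total junctions: 14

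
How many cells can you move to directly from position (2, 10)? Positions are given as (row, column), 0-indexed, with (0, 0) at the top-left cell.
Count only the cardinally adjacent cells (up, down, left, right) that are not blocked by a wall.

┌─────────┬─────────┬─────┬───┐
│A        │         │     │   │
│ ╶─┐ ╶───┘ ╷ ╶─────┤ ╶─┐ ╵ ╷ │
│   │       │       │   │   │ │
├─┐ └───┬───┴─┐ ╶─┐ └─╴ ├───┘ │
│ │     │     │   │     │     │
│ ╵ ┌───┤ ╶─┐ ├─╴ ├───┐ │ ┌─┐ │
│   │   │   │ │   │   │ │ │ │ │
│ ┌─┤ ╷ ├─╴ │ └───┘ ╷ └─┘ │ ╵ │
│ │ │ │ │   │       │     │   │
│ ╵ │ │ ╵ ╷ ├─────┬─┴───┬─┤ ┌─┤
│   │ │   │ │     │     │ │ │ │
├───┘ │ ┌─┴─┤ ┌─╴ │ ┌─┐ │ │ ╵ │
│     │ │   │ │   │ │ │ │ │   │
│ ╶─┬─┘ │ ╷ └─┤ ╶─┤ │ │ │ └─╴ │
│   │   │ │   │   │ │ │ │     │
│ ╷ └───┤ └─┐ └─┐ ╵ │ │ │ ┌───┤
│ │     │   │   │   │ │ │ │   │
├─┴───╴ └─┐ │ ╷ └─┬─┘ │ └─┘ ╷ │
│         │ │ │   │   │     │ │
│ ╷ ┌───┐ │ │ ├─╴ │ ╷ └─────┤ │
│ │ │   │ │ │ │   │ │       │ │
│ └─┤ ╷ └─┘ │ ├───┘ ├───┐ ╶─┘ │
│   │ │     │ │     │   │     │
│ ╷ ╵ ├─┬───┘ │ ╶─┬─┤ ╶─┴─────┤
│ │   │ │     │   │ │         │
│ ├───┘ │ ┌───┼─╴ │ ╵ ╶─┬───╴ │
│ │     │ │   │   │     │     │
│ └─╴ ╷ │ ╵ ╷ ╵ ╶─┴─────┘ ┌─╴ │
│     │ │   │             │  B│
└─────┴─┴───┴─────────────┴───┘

Checking passable neighbors of (2, 10):
Neighbors: (2, 9), (2, 11)
Count: 2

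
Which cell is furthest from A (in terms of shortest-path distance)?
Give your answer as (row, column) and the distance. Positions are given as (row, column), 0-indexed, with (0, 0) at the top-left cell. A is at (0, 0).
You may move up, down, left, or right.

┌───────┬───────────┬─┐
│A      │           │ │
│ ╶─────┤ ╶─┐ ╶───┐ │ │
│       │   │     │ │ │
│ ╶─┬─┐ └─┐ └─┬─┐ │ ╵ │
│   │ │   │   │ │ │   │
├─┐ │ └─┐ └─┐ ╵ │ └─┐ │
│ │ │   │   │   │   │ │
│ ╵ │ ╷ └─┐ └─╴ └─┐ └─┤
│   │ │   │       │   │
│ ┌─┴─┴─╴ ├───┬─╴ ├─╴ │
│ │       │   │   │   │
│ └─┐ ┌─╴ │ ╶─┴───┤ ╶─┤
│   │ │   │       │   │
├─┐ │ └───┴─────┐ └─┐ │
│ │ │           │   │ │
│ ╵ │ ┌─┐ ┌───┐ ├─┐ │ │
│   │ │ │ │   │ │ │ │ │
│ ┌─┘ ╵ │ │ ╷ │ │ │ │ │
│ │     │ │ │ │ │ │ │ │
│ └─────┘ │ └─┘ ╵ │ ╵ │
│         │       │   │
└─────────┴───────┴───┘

Computing BFS distances from A to all cells:
Furthest cell: (5, 6)
Distance: 47 steps

Path from A to the furthest cell:

┌───────┬───────────┬─┐
│A      │↱ → ↓      │ │
│ ╶─────┤ ╶─┐ ╶───┐ │ │
│↳ → → ↓│↑ ↰│↳ → ↓│ │ │
│ ╶─┬─┐ └─┐ └─┬─┐ │ ╵ │
│   │ │↳ ↓│↑ ↰│ │↓│   │
├─┐ │ └─┐ └─┐ ╵ │ └─┐ │
│ │ │   │↳ ↓│↑ ↰│↳ ↓│ │
│ ╵ │ ╷ └─┐ └─╴ └─┐ └─┤
│   │ │   │↳ → ↑  │↳ ↓│
│ ┌─┴─┴─╴ ├───┬─╴ ├─╴ │
│ │       │↱ B│   │↓ ↲│
│ └─┐ ┌─╴ │ ╶─┴───┤ ╶─┤
│   │ │   │↑ ← ← ↰│↳ ↓│
├─┐ │ └───┴─────┐ └─┐ │
│ │ │           │↑ ↰│↓│
│ ╵ │ ┌─┐ ┌───┐ ├─┐ │ │
│   │ │ │ │   │ │ │↑│↓│
│ ┌─┘ ╵ │ │ ╷ │ │ │ │ │
│ │     │ │ │ │ │ │↑│↓│
│ └─────┘ │ └─┘ ╵ │ ╵ │
│         │       │↑ ↲│
└─────────┴───────┴───┘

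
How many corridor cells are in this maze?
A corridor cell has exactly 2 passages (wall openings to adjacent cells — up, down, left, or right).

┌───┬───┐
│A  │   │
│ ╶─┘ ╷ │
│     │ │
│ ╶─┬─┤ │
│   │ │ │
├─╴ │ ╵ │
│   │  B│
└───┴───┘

Counting cells with exactly 2 passages:
Total corridor cells: 12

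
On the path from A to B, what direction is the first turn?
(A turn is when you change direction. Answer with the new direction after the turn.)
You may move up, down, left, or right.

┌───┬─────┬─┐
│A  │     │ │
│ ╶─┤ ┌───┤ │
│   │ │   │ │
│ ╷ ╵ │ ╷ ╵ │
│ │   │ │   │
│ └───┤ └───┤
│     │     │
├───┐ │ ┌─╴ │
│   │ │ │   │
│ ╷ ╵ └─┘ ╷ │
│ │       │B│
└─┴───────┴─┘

Directions: down, down, down, right, right, down, down, right, right, up, right, down
First turn direction: right

Solution:

┌───┬─────┬─┐
│A  │     │ │
│ ╶─┤ ┌───┤ │
│↓  │ │   │ │
│ ╷ ╵ │ ╷ ╵ │
│↓│   │ │   │
│ └───┤ └───┤
│↳ → ↓│     │
├───┐ │ ┌─╴ │
│   │↓│ │↱ ↓│
│ ╷ ╵ └─┘ ╷ │
│ │  ↳ → ↑│B│
└─┴───────┴─┘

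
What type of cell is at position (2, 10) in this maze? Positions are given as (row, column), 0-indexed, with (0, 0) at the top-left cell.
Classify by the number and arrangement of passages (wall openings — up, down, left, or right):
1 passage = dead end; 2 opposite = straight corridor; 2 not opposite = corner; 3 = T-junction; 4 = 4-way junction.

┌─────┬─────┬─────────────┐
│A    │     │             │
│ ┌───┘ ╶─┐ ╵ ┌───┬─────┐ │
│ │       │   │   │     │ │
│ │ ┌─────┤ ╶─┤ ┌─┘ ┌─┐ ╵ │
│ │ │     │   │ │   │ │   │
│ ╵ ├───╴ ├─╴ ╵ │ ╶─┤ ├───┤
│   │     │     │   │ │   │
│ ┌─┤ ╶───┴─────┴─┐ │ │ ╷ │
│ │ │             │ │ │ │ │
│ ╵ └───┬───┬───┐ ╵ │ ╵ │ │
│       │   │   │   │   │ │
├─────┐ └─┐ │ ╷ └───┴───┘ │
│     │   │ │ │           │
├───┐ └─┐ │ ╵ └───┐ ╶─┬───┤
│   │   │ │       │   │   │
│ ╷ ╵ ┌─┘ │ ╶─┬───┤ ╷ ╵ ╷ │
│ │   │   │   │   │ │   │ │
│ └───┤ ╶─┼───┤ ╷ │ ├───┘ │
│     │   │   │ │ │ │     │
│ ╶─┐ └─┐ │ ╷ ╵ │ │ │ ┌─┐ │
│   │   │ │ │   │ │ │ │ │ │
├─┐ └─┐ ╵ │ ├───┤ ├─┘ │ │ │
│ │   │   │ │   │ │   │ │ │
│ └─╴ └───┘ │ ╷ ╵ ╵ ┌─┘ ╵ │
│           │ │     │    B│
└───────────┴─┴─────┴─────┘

Checking cell at (2, 10):
Number of passages: 1
Cell type: dead end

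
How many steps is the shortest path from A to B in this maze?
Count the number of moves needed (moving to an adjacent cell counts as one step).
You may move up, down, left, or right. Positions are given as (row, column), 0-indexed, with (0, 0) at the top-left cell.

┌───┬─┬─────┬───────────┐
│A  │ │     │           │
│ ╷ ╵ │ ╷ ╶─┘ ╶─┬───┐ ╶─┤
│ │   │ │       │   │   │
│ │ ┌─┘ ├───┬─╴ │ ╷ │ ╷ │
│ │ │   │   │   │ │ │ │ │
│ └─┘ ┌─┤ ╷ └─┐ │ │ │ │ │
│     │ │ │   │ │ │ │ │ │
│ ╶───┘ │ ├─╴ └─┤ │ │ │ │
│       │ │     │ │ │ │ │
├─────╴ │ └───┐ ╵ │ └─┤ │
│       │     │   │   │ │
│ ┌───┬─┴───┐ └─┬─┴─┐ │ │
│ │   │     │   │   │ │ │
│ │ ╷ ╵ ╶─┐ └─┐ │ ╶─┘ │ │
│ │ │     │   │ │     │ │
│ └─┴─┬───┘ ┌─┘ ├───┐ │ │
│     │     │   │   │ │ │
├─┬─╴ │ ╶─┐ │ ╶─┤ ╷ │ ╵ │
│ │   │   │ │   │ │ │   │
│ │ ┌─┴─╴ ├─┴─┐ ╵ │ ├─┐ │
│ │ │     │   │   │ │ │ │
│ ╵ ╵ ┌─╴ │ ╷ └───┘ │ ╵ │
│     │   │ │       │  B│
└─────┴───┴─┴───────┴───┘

Using BFS to find shortest path:
Start: (0, 0), End: (11, 11)
Path found:
(0,0) → (1,0) → (2,0) → (3,0) → (3,1) → (3,2) → (2,2) → (2,3) → (1,3) → (0,3) → (0,4) → (1,4) → (1,5) → (1,6) → (0,6) → (0,7) → (0,8) → (0,9) → (0,10) → (1,10) → (1,11) → (2,11) → (3,11) → (4,11) → (5,11) → (6,11) → (7,11) → (8,11) → (9,11) → (10,11) → (11,11)
Number of steps: 30

Solution:

┌───┬─┬─────┬───────────┐
│A  │ │↱ ↓  │↱ → → → ↓  │
│ ╷ ╵ │ ╷ ╶─┘ ╶─┬───┐ ╶─┤
│↓│   │↑│↳ → ↑  │   │↳ ↓│
│ │ ┌─┘ ├───┬─╴ │ ╷ │ ╷ │
│↓│ │↱ ↑│   │   │ │ │ │↓│
│ └─┘ ┌─┤ ╷ └─┐ │ │ │ │ │
│↳ → ↑│ │ │   │ │ │ │ │↓│
│ ╶───┘ │ ├─╴ └─┤ │ │ │ │
│       │ │     │ │ │ │↓│
├─────╴ │ └───┐ ╵ │ └─┤ │
│       │     │   │   │↓│
│ ┌───┬─┴───┐ └─┬─┴─┐ │ │
│ │   │     │   │   │ │↓│
│ │ ╷ ╵ ╶─┐ └─┐ │ ╶─┘ │ │
│ │ │     │   │ │     │↓│
│ └─┴─┬───┘ ┌─┘ ├───┐ │ │
│     │     │   │   │ │↓│
├─┬─╴ │ ╶─┐ │ ╶─┤ ╷ │ ╵ │
│ │   │   │ │   │ │ │  ↓│
│ │ ┌─┴─╴ ├─┴─┐ ╵ │ ├─┐ │
│ │ │     │   │   │ │ │↓│
│ ╵ ╵ ┌─╴ │ ╷ └───┘ │ ╵ │
│     │   │ │       │  B│
└─────┴───┴─┴───────┴───┘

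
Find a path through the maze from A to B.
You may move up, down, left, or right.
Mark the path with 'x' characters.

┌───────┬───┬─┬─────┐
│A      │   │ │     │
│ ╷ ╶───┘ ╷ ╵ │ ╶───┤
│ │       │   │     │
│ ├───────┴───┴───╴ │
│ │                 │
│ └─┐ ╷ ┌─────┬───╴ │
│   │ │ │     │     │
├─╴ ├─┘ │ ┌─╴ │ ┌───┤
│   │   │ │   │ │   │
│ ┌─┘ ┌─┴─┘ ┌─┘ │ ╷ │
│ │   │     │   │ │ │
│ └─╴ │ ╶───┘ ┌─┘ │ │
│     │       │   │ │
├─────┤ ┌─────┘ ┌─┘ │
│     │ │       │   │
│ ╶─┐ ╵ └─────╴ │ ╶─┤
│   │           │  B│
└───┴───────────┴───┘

Finding the shortest path through the maze:
Path length: 49 steps
Directions: down → down → down → right → down → left → down → down → right → right → up → up → right → up → up → right → right → right → right → right → right → down → left → left → down → down → left → down → left → left → left → down → down → right → right → right → right → up → up → right → up → up → right → down → down → down → left → down → right

Solution:

┌───────┬───┬─┬─────┐
│A      │   │ │     │
│ ╷ ╶───┘ ╷ ╵ │ ╶───┤
│x│       │   │     │
│ ├───────┴───┴───╴ │
│x│    x x x x x x x│
│ └─┐ ╷ ┌─────┬───╴ │
│x x│ │x│     │x x x│
├─╴ ├─┘ │ ┌─╴ │ ┌───┤
│x x│x x│ │   │x│x x│
│ ┌─┘ ┌─┴─┘ ┌─┘ │ ╷ │
│x│  x│     │x x│x│x│
│ └─╴ │ ╶───┘ ┌─┘ │ │
│x x x│x x x x│x x│x│
├─────┤ ┌─────┘ ┌─┘ │
│     │x│      x│x x│
│ ╶─┐ ╵ └─────╴ │ ╶─┤
│   │  x x x x x│x B│
└───┴───────────┴───┘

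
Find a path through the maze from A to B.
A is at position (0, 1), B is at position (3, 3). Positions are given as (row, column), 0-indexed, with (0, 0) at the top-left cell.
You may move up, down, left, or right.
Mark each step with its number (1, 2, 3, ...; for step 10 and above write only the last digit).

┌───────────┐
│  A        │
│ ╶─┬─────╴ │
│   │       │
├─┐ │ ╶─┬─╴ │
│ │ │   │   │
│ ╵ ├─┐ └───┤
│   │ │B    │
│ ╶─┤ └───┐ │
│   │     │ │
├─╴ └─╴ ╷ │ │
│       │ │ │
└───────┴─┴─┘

Finding the shortest path from (0, 1) to (3, 3):
Path length: 11 steps
Directions: right → right → right → right → down → left → left → left → down → right → down

Solution:

┌───────────┐
│  A 1 2 3 4│
│ ╶─┬─────╴ │
│   │8 7 6 5│
├─┐ │ ╶─┬─╴ │
│ │ │9 0│   │
│ ╵ ├─┐ └───┤
│   │ │B    │
│ ╶─┤ └───┐ │
│   │     │ │
├─╴ └─╴ ╷ │ │
│       │ │ │
└───────┴─┴─┘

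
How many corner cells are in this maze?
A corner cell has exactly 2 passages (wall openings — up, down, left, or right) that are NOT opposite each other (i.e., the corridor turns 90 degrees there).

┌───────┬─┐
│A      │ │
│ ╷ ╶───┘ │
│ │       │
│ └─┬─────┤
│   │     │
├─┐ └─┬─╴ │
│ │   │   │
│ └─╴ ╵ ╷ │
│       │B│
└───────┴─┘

Counting corner cells (2 non-opposite passages):
Total corners: 11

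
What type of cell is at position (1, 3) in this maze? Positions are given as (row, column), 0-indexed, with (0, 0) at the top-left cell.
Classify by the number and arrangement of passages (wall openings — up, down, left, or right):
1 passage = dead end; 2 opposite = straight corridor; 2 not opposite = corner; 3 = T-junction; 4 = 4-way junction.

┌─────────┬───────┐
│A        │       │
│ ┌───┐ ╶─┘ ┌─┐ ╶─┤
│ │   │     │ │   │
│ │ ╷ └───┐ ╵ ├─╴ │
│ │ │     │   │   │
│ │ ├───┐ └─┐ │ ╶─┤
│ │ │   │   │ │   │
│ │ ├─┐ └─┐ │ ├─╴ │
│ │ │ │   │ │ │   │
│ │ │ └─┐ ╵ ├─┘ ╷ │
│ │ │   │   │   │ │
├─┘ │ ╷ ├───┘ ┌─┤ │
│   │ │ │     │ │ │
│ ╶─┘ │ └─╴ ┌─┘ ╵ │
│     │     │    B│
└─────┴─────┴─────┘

Checking cell at (1, 3):
Number of passages: 2
Cell type: corner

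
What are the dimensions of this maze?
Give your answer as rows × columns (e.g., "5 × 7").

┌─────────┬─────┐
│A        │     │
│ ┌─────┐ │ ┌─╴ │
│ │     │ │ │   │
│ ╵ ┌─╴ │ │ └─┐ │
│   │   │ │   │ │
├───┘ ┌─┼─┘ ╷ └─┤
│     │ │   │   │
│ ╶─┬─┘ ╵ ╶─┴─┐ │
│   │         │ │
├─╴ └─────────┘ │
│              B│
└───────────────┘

Counting the maze dimensions:
Rows (vertical): 6
Columns (horizontal): 8
Dimensions: 6 × 8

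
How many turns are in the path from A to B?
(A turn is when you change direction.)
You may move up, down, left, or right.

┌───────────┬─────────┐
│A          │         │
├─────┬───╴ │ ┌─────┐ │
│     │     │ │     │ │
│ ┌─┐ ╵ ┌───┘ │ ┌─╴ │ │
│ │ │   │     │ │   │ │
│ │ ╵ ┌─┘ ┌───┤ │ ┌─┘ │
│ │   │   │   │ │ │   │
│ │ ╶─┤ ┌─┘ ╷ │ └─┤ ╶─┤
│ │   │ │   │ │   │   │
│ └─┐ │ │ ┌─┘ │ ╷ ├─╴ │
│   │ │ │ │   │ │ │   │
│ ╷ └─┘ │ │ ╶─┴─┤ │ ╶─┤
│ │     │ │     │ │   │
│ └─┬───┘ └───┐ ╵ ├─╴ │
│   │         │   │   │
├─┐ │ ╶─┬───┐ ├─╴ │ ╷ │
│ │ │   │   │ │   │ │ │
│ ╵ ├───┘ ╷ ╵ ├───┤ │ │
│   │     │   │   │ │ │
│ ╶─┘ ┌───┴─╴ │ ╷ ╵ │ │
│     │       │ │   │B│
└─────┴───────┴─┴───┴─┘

Directions: right, right, right, right, right, down, left, left, down, left, up, left, left, down, down, down, down, right, down, right, right, up, up, up, right, up, right, right, up, up, right, right, right, right, down, down, down, left, down, right, down, left, down, right, down, down, down, down
Number of turns: 25

Solution:

┌───────────┬─────────┐
│A → → → → ↓│↱ → → → ↓│
├─────┬───╴ │ ┌─────┐ │
│↓ ← ↰│↓ ← ↲│↑│     │↓│
│ ┌─┐ ╵ ┌───┘ │ ┌─╴ │ │
│↓│ │↑ ↲│↱ → ↑│ │   │↓│
│ │ ╵ ┌─┘ ┌───┤ │ ┌─┘ │
│↓│   │↱ ↑│   │ │ │↓ ↲│
│ │ ╶─┤ ┌─┘ ╷ │ └─┤ ╶─┤
│↓│   │↑│   │ │   │↳ ↓│
│ └─┐ │ │ ┌─┘ │ ╷ ├─╴ │
│↳ ↓│ │↑│ │   │ │ │↓ ↲│
│ ╷ └─┘ │ │ ╶─┴─┤ │ ╶─┤
│ │↳ → ↑│ │     │ │↳ ↓│
│ └─┬───┘ └───┐ ╵ ├─╴ │
│   │         │   │  ↓│
├─┐ │ ╶─┬───┐ ├─╴ │ ╷ │
│ │ │   │   │ │   │ │↓│
│ ╵ ├───┘ ╷ ╵ ├───┤ │ │
│   │     │   │   │ │↓│
│ ╶─┘ ┌───┴─╴ │ ╷ ╵ │ │
│     │       │ │   │B│
└─────┴───────┴─┴───┴─┘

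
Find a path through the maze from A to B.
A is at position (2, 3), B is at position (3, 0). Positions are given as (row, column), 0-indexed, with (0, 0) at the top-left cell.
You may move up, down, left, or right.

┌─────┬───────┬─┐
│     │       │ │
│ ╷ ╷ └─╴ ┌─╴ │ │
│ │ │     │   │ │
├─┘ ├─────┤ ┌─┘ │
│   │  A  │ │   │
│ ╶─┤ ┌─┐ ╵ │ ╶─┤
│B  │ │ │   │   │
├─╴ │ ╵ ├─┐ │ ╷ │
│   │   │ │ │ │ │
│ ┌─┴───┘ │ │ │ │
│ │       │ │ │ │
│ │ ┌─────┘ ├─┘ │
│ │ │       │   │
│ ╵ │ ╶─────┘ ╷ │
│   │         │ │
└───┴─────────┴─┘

Finding the shortest path from (2, 3) to (3, 0):
Path length: 18 steps
Directions: right → down → right → up → up → right → up → left → left → down → left → left → up → left → down → down → left → down

Solution:

┌─────┬───────┬─┐
│  ↓ ↰│  ↓ ← ↰│ │
│ ╷ ╷ └─╴ ┌─╴ │ │
│ │↓│↑ ← ↲│↱ ↑│ │
├─┘ ├─────┤ ┌─┘ │
│↓ ↲│  A ↓│↑│   │
│ ╶─┤ ┌─┐ ╵ │ ╶─┤
│B  │ │ │↳ ↑│   │
├─╴ │ ╵ ├─┐ │ ╷ │
│   │   │ │ │ │ │
│ ┌─┴───┘ │ │ │ │
│ │       │ │ │ │
│ │ ┌─────┘ ├─┘ │
│ │ │       │   │
│ ╵ │ ╶─────┘ ╷ │
│   │         │ │
└───┴─────────┴─┘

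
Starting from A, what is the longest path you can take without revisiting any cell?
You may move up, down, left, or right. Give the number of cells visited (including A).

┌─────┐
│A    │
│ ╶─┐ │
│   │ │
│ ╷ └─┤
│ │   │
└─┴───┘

Finding longest simple path using DFS:
Start: (0, 0)
Longest path visits 5 cells
Path: A → down → right → down → right

Solution:

┌─────┐
│A    │
│ ╶─┐ │
│↳ ↓│ │
│ ╷ └─┤
│ │↳ B│
└─┴───┘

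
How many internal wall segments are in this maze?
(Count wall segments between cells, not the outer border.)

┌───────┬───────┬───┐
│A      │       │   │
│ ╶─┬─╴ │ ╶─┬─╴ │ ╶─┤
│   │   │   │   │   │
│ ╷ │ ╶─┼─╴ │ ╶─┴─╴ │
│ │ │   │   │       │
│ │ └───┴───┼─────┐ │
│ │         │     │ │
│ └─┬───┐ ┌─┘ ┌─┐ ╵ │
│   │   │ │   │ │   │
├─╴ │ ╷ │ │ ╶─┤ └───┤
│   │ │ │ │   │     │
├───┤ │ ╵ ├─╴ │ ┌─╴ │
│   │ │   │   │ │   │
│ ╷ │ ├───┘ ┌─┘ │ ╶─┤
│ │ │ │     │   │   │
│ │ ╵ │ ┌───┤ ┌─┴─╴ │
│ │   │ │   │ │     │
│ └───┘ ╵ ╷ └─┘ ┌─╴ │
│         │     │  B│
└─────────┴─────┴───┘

Counting internal wall segments:
Total internal walls: 81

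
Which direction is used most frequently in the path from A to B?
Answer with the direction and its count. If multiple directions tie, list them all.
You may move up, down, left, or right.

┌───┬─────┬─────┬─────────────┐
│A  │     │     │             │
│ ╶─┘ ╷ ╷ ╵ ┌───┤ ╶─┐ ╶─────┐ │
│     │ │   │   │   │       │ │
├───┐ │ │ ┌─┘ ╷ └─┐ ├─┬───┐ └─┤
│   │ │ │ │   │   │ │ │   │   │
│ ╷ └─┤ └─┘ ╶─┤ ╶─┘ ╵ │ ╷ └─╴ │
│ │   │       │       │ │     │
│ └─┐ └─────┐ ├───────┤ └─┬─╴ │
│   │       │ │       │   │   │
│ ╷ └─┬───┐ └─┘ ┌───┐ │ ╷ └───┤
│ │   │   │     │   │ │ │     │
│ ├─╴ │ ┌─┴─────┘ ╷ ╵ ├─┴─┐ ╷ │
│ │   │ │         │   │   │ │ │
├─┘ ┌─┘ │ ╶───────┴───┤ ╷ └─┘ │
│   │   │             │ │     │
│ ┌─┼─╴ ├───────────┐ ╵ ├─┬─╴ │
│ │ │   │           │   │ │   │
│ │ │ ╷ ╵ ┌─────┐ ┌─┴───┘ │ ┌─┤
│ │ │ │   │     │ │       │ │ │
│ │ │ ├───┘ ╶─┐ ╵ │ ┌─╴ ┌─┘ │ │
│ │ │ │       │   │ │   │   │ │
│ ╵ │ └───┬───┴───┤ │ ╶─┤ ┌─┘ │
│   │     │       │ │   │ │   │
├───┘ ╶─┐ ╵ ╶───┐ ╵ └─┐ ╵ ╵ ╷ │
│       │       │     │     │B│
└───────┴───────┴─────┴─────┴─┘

Directions: down, right, right, up, right, down, down, down, right, right, up, right, up, right, down, down, right, right, up, up, left, up, right, right, down, right, right, right, down, right, down, left, left, up, left, down, down, right, down, right, right, down, down, down, left, down, down, left, down, down, right, up, right, down
Counts: {'down': 20, 'right': 20, 'up': 8, 'left': 6}
Most common: down and right (tied at 20 times each)

Solution:

┌───┬─────┬─────┬─────────────┐
│A  │↱ ↓  │     │↱ → ↓        │
│ ╶─┘ ╷ ╷ ╵ ┌───┤ ╶─┐ ╶─────┐ │
│↳ → ↑│↓│   │↱ ↓│↑ ↰│↳ → → ↓│ │
├───┐ │ │ ┌─┘ ╷ └─┐ ├─┬───┐ └─┤
│   │ │↓│ │↱ ↑│↓  │↑│ │↓ ↰│↳ ↓│
│ ╷ └─┤ └─┘ ╶─┤ ╶─┘ ╵ │ ╷ └─╴ │
│ │   │↳ → ↑  │↳ → ↑  │↓│↑ ← ↲│
│ └─┐ └─────┐ ├───────┤ └─┬─╴ │
│   │       │ │       │↳ ↓│   │
│ ╷ └─┬───┐ └─┘ ┌───┐ │ ╷ └───┤
│ │   │   │     │   │ │ │↳ → ↓│
│ ├─╴ │ ┌─┴─────┘ ╷ ╵ ├─┴─┐ ╷ │
│ │   │ │         │   │   │ │↓│
├─┘ ┌─┘ │ ╶───────┴───┤ ╷ └─┘ │
│   │   │             │ │    ↓│
│ ┌─┼─╴ ├───────────┐ ╵ ├─┬─╴ │
│ │ │   │           │   │ │↓ ↲│
│ │ │ ╷ ╵ ┌─────┐ ┌─┴───┘ │ ┌─┤
│ │ │ │   │     │ │       │↓│ │
│ │ │ ├───┘ ╶─┐ ╵ │ ┌─╴ ┌─┘ │ │
│ │ │ │       │   │ │   │↓ ↲│ │
│ ╵ │ └───┬───┴───┤ │ ╶─┤ ┌─┘ │
│   │     │       │ │   │↓│↱ ↓│
├───┘ ╶─┐ ╵ ╶───┐ ╵ └─┐ ╵ ╵ ╷ │
│       │       │     │  ↳ ↑│B│
└───────┴───────┴─────┴─────┴─┘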